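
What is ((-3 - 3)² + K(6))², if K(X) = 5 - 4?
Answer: 1369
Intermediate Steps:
K(X) = 1
((-3 - 3)² + K(6))² = ((-3 - 3)² + 1)² = ((-6)² + 1)² = (36 + 1)² = 37² = 1369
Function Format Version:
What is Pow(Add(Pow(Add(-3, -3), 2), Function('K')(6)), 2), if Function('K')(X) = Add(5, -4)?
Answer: 1369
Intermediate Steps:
Function('K')(X) = 1
Pow(Add(Pow(Add(-3, -3), 2), Function('K')(6)), 2) = Pow(Add(Pow(Add(-3, -3), 2), 1), 2) = Pow(Add(Pow(-6, 2), 1), 2) = Pow(Add(36, 1), 2) = Pow(37, 2) = 1369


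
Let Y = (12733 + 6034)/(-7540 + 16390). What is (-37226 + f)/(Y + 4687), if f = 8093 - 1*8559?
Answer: -333574200/41498717 ≈ -8.0382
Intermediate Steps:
f = -466 (f = 8093 - 8559 = -466)
Y = 18767/8850 ≈ 2.1206
(-37226 + f)/(Y + 4687) = (-37226 - 466)/(18767/8850 + 4687) = -37692/41498717/8850 = -37692*8850/41498717 = -333574200/41498717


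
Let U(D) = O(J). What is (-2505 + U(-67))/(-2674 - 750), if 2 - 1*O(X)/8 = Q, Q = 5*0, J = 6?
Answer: 2489/3424 ≈ 0.72693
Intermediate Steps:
Q = 0
O(X) = 16 (O(X) = 16 - 8*0 = 16 + 0 = 16)
U(D) = 16
(-2505 + U(-67))/(-2674 - 750) = (-2505 + 16)/(-2674 - 750) = -2489/(-3424) = -2489*(-1/3424) = 2489/3424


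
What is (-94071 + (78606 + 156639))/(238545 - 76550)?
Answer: 141174/161995 ≈ 0.87147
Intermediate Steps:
(-94071 + (78606 + 156639))/(238545 - 76550) = (-94071 + 235245)/161995 = 141174*(1/161995) = 141174/161995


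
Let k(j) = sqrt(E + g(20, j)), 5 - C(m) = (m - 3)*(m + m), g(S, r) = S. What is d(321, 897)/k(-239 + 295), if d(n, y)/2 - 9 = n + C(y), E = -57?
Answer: 3207002*I*sqrt(37)/37 ≈ 5.2723e+5*I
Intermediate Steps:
C(m) = 5 - 2*m*(-3 + m) (C(m) = 5 - (m - 3)*(m + m) = 5 - (-3 + m)*2*m = 5 - 2*m*(-3 + m))
d(n, y) = 28 - 4*y**2 + 2*n + 12*y (d(n, y) = 18 + 2*(n + (5 - 2*y**2 + 6*y)) = 18 + 2*(5 + n - 2*y**2 + 6*y) = 18 + (10 - 4*y**2 + 2*n + 12*y) = 28 - 4*y**2 + 2*n + 12*y)
k(j) = I*sqrt(37) (k(j) = sqrt(-57 + 20) = sqrt(-37) = I*sqrt(37))
d(321, 897)/k(-239 + 295) = (28 - 4*897**2 + 2*321 + 12*897)/((I*sqrt(37))) = (28 - 4*804609 + 642 + 10764)*(-I*sqrt(37)/37) = (28 - 3218436 + 642 + 10764)*(-I*sqrt(37)/37) = -(-3207002)*I*sqrt(37)/37 = 3207002*I*sqrt(37)/37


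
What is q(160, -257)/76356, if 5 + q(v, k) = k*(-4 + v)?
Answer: -397/756 ≈ -0.52513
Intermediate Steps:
q(v, k) = -5 + k*(-4 + v)
q(160, -257)/76356 = (-5 - 4*(-257) - 257*160)/76356 = (-5 + 1028 - 41120)*(1/76356) = -40097*1/76356 = -397/756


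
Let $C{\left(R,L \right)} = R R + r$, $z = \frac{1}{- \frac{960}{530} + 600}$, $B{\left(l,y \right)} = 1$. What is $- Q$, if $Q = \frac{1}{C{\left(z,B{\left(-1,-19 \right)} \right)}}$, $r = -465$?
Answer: $\frac{1005143616}{467391778631} \approx 0.0021505$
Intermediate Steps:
$z = \frac{53}{31704}$ ($z = \frac{1}{\left(-960\right) \frac{1}{530} + 600} = \frac{1}{- \frac{96}{53} + 600} = \frac{1}{\frac{31704}{53}} = \frac{53}{31704} \approx 0.0016717$)
$C{\left(R,L \right)} = -465 + R^{2}$ ($C{\left(R,L \right)} = R R - 465 = R^{2} - 465 = -465 + R^{2}$)
$Q = - \frac{1005143616}{467391778631}$ ($Q = \frac{1}{-465 + \left(\frac{53}{31704}\right)^{2}} = \frac{1}{-465 + \frac{2809}{1005143616}} = \frac{1}{- \frac{467391778631}{1005143616}} = - \frac{1005143616}{467391778631} \approx -0.0021505$)
$- Q = \left(-1\right) \left(- \frac{1005143616}{467391778631}\right) = \frac{1005143616}{467391778631}$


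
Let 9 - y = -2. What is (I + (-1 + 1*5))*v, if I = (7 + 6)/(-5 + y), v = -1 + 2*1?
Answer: 37/6 ≈ 6.1667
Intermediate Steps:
y = 11 (y = 9 - 1*(-2) = 9 + 2 = 11)
v = 1 (v = -1 + 2 = 1)
I = 13/6 (I = (7 + 6)/(-5 + 11) = 13/6 ≈ 2.1667)
(I + (-1 + 1*5))*v = (13/6 + (-1 + 1*5))*1 = (13/6 + (-1 + 5))*1 = (13/6 + 4)*1 = (37/6)*1 = 37/6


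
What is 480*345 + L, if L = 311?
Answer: 165911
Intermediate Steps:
480*345 + L = 480*345 + 311 = 165600 + 311 = 165911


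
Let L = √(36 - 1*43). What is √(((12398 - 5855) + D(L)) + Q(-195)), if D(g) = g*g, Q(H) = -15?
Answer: √6521 ≈ 80.753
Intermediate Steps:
L = I*√7 (L = √(36 - 43) = √(-7) = I*√7 ≈ 2.6458*I)
D(g) = g²
√(((12398 - 5855) + D(L)) + Q(-195)) = √(((12398 - 5855) + (I*√7)²) - 15) = √((6543 - 7) - 15) = √(6536 - 15) = √6521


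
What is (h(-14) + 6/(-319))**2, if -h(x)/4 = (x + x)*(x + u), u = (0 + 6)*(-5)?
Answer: 2471303473444/101761 ≈ 2.4285e+7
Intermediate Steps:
u = -30 (u = 6*(-5) = -30)
h(x) = -8*x*(-30 + x) (h(x) = -4*(x + x)*(x - 30) = -4*2*x*(-30 + x) = -8*x*(-30 + x))
(h(-14) + 6/(-319))**2 = (8*(-14)*(30 - 1*(-14)) + 6/(-319))**2 = (8*(-14)*(30 + 14) + 6*(-1/319))**2 = (8*(-14)*44 - 6/319)**2 = (-4928 - 6/319)**2 = (-1572038/319)**2 = 2471303473444/101761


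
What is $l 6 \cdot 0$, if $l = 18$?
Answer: $0$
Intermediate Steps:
$l 6 \cdot 0 = 18 \cdot 6 \cdot 0 = 108 \cdot 0 = 0$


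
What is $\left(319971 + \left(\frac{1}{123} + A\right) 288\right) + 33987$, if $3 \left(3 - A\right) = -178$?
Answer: $\frac{15248406}{41} \approx 3.7191 \cdot 10^{5}$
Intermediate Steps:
$A = \frac{187}{3}$ ($A = 3 - - \frac{178}{3} = 3 + \frac{178}{3} = \frac{187}{3} \approx 62.333$)
$\left(319971 + \left(\frac{1}{123} + A\right) 288\right) + 33987 = \left(319971 + \left(\frac{1}{123} + \frac{187}{3}\right) 288\right) + 33987 = \left(319971 + \frac{2556}{41} \cdot 288\right) + 33987 = \left(319971 + \frac{736128}{41}\right) + 33987 = \frac{13854939}{41} + 33987 = \frac{15248406}{41}$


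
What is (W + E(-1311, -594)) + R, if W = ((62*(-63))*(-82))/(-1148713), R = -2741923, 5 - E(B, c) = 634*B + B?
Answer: -2193390830021/1148713 ≈ -1.9094e+6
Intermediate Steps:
E(B, c) = 5 - 635*B (E(B, c) = 5 - (634*B + B) = 5 - 635*B)
W = -320292/1148713 (W = -3906*(-82)*(-1/1148713) = 320292*(-1/1148713) = -320292/1148713 ≈ -0.27883)
(W + E(-1311, -594)) + R = (-320292/1148713 + (5 - 635*(-1311))) - 2741923 = (-320292/1148713 + (5 + 832485)) - 2741923 = (-320292/1148713 + 832490) - 2741923 = 956291765078/1148713 - 2741923 = -2193390830021/1148713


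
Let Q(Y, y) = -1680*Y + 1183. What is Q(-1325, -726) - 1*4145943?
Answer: -1918760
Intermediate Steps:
Q(Y, y) = 1183 - 1680*Y
Q(-1325, -726) - 1*4145943 = (1183 - 1680*(-1325)) - 1*4145943 = (1183 + 2226000) - 4145943 = 2227183 - 4145943 = -1918760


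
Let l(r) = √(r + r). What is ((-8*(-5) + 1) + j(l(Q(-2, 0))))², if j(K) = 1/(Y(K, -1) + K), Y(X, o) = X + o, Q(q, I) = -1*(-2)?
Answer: 15376/9 ≈ 1708.4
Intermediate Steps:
Q(q, I) = 2
l(r) = √2*√r (l(r) = √(2*r) = √2*√r)
j(K) = 1/(-1 + 2*K) (j(K) = 1/((K - 1) + K) = 1/((-1 + K) + K) = 1/(-1 + 2*K))
((-8*(-5) + 1) + j(l(Q(-2, 0))))² = ((-8*(-5) + 1) + 1/(-1 + 2*(√2*√2)))² = ((40 + 1) + 1/(-1 + 2*2))² = (41 + 1/(-1 + 4))² = (41 + 1/3)² = (41 + ⅓)² = (124/3)² = 15376/9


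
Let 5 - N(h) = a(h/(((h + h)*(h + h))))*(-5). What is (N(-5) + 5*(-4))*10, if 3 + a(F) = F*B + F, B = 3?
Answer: -310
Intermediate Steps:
a(F) = -3 + 4*F (a(F) = -3 + (F*3 + F) = -3 + (3*F + F) = -3 + 4*F)
N(h) = -10 + 5/h (N(h) = 5 - (-3 + 4*(h/(((h + h)*(h + h)))))*(-5) = 5 - (-3 + 4*(h/(((2*h)*(2*h)))))*(-5) = 5 - (-3 + 4*(h/((4*h²))))*(-5) = 5 - (-3 + 4*(h*(1/(4*h²))))*(-5) = 5 - (-3 + 4*(1/(4*h)))*(-5) = 5 - (-3 + 1/h)*(-5) = 5 - (15 - 5/h) = 5 + (-15 + 5/h) = -10 + 5/h)
(N(-5) + 5*(-4))*10 = ((-10 + 5/(-5)) + 5*(-4))*10 = ((-10 + 5*(-⅕)) - 20)*10 = ((-10 - 1) - 20)*10 = (-11 - 20)*10 = -31*10 = -310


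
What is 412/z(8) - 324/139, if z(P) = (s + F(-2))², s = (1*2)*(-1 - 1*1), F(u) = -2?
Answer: 11401/1251 ≈ 9.1135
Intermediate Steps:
s = -4 (s = 2*(-1 - 1) = 2*(-2) = -4)
z(P) = 36 (z(P) = (-4 - 2)² = (-6)² = 36)
412/z(8) - 324/139 = 412/36 - 324/139 = 412*(1/36) - 324*1/139 = 103/9 - 324/139 = 11401/1251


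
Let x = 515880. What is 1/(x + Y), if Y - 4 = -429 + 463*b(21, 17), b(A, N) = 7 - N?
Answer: 1/510825 ≈ 1.9576e-6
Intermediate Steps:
Y = -5055 (Y = 4 + (-429 + 463*(7 - 1*17)) = 4 + (-429 + 463*(7 - 17)) = 4 + (-429 + 463*(-10)) = 4 + (-429 - 4630) = 4 - 5059 = -5055)
1/(x + Y) = 1/(515880 - 5055) = 1/510825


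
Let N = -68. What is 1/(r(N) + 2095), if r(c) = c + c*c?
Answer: 1/6651 ≈ 0.00015035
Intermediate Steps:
r(c) = c + c**2
1/(r(N) + 2095) = 1/(-68*(1 - 68) + 2095) = 1/(-68*(-67) + 2095) = 1/(4556 + 2095) = 1/6651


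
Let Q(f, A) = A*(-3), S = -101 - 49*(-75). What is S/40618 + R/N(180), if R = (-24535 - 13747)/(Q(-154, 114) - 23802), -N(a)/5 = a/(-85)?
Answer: 10491567193/44130644640 ≈ 0.23774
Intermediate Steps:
N(a) = a/17 (N(a) = -5*a/(-85) = -5*a*(-1)/85 = -(-1)*a/17 = a/17)
S = 3574 (S = -101 + 3675 = 3574)
Q(f, A) = -3*A
R = 19141/12072 (R = (-24535 - 13747)/(-3*114 - 23802) = -38282/(-342 - 23802) = -38282/(-24144) = -38282*(-1/24144) = 19141/12072 ≈ 1.5856)
S/40618 + R/N(180) = 3574/40618 + 19141/(12072*(((1/17)*180))) = 3574*(1/40618) + 19141/(12072*(180/17)) = 1787/20309 + (19141/12072)*(17/180) = 1787/20309 + 325397/2172960 = 10491567193/44130644640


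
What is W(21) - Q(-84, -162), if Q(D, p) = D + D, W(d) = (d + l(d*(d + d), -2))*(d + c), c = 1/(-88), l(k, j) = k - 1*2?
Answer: 1678931/88 ≈ 19079.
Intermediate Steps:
l(k, j) = -2 + k (l(k, j) = k - 2 = -2 + k)
c = -1/88 ≈ -0.011364
W(d) = (-1/88 + d)*(-2 + d + 2*d²) (W(d) = (d + (-2 + d*(d + d)))*(d - 1/88) = (d + (-2 + d*(2*d)))*(-1/88 + d) = (d + (-2 + 2*d²))*(-1/88 + d) = (-2 + d + 2*d²)*(-1/88 + d) = (-1/88 + d)*(-2 + d + 2*d²))
Q(D, p) = 2*D
W(21) - Q(-84, -162) = (1/44 + 2*21³ - 177/88*21 + (43/44)*21²) - 2*(-84) = (1/44 + 2*9261 - 3717/88 + (43/44)*441) - 1*(-168) = (1/44 + 18522 - 3717/88 + 18963/44) + 168 = 1664147/88 + 168 = 1678931/88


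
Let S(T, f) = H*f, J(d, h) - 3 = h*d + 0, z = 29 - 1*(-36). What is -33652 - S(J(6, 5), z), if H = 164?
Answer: -44312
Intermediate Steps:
z = 65 (z = 29 + 36 = 65)
J(d, h) = 3 + d*h (J(d, h) = 3 + (h*d + 0) = 3 + (d*h + 0) = 3 + d*h)
S(T, f) = 164*f
-33652 - S(J(6, 5), z) = -33652 - 164*65 = -33652 - 1*10660 = -33652 - 10660 = -44312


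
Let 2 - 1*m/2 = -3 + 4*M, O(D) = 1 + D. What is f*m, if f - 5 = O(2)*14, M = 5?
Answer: -1410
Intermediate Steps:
m = -30 (m = 4 - 2*(-3 + 4*5) = 4 - 2*(-3 + 20) = 4 - 2*17 = 4 - 34 = -30)
f = 47 (f = 5 + (1 + 2)*14 = 5 + 3*14 = 5 + 42 = 47)
f*m = 47*(-30) = -1410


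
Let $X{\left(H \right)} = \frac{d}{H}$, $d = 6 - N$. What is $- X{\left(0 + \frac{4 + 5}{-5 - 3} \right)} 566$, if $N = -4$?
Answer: $\frac{45280}{9} \approx 5031.1$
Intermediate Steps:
$d = 10$ ($d = 6 - -4 = 6 + 4 = 10$)
$X{\left(H \right)} = \frac{10}{H}$
$- X{\left(0 + \frac{4 + 5}{-5 - 3} \right)} 566 = - \frac{10}{0 + \frac{4 + 5}{-5 - 3}} \cdot 566 = - \frac{10}{0 + \frac{9}{-8}} \cdot 566 = - \frac{10}{0 + 9 \left(- \frac{1}{8}\right)} 566 = - \frac{10}{0 - \frac{9}{8}} \cdot 566 = - \frac{10}{- \frac{9}{8}} \cdot 566 = - \frac{10 \left(-8\right)}{9} \cdot 566 = \left(-1\right) \left(- \frac{80}{9}\right) 566 = \frac{80}{9} \cdot 566 = \frac{45280}{9}$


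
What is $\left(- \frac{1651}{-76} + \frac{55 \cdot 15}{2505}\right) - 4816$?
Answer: $- \frac{60844775}{12692} \approx -4793.9$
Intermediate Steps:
$\left(- \frac{1651}{-76} + \frac{55 \cdot 15}{2505}\right) - 4816 = \left(\left(-1651\right) \left(- \frac{1}{76}\right) + 825 \cdot \frac{1}{2505}\right) - 4816 = \left(\frac{1651}{76} + \frac{55}{167}\right) - 4816 = \frac{279897}{12692} - 4816 = - \frac{60844775}{12692}$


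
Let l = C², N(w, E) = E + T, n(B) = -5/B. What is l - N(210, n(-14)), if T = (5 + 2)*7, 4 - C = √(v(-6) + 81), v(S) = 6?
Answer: 751/14 - 8*√87 ≈ -20.976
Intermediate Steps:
C = 4 - √87 (C = 4 - √(6 + 81) = 4 - √87 ≈ -5.3274)
T = 49 (T = 7*7 = 49)
N(w, E) = 49 + E (N(w, E) = E + 49 = 49 + E)
l = (4 - √87)² ≈ 28.381
l - N(210, n(-14)) = (4 - √87)² - (49 - 5/(-14)) = (4 - √87)² - (49 - 5*(-1/14)) = (4 - √87)² - (49 + 5/14) = (4 - √87)² - 1*691/14 = (4 - √87)² - 691/14 = -691/14 + (4 - √87)²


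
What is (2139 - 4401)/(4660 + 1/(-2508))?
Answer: -5673096/11687279 ≈ -0.48541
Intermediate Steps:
(2139 - 4401)/(4660 + 1/(-2508)) = -2262/(4660 - 1/2508) = -2262/11687279/2508 = -2262*2508/11687279 = -5673096/11687279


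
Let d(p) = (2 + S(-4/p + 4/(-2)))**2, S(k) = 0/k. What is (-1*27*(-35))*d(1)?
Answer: 3780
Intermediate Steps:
S(k) = 0
d(p) = 4 (d(p) = (2 + 0)**2 = 2**2 = 4)
(-1*27*(-35))*d(1) = (-1*27*(-35))*4 = -27*(-35)*4 = 945*4 = 3780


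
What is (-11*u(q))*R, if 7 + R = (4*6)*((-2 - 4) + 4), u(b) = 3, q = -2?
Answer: 1815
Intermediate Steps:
R = -55 (R = -7 + (4*6)*((-2 - 4) + 4) = -7 + 24*(-6 + 4) = -7 + 24*(-2) = -7 - 48 = -55)
(-11*u(q))*R = -11*3*(-55) = -33*(-55) = 1815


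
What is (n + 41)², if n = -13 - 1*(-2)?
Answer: 900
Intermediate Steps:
n = -11 (n = -13 + 2 = -11)
(n + 41)² = (-11 + 41)² = 30² = 900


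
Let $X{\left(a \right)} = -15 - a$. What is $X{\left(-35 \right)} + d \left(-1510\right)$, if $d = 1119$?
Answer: $-1689670$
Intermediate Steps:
$X{\left(-35 \right)} + d \left(-1510\right) = \left(-15 - -35\right) + 1119 \left(-1510\right) = \left(-15 + 35\right) - 1689690 = 20 - 1689690 = -1689670$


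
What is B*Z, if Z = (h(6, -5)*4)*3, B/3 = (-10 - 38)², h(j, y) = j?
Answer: 497664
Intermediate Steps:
B = 6912 (B = 3*(-10 - 38)² = 3*(-48)² = 3*2304 = 6912)
Z = 72 (Z = (6*4)*3 = 24*3 = 72)
B*Z = 6912*72 = 497664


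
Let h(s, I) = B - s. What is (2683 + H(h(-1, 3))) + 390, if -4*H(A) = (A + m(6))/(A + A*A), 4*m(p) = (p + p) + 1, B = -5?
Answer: 196673/64 ≈ 3073.0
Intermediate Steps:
h(s, I) = -5 - s
m(p) = ¼ + p/2 (m(p) = ((p + p) + 1)/4 = (2*p + 1)/4 = (1 + 2*p)/4 = ¼ + p/2)
H(A) = -(13/4 + A)/(4*(A + A²)) (H(A) = -(A + (¼ + (½)*6))/(4*(A + A*A)) = -(A + (¼ + 3))/(4*(A + A²)) = -(A + 13/4)/(4*(A + A²)) = -(13/4 + A)/(4*(A + A²)))
(2683 + H(h(-1, 3))) + 390 = (2683 + (-13 - 4*(-5 - 1*(-1)))/(16*(-5 - 1*(-1))*(1 + (-5 - 1*(-1))))) + 390 = (2683 + (-13 - 4*(-5 + 1))/(16*(-5 + 1)*(1 + (-5 + 1)))) + 390 = (2683 + (1/16)*(-13 - 4*(-4))/(-4*(1 - 4))) + 390 = (2683 + (1/16)*(-¼)*(-13 + 16)/(-3)) + 390 = (2683 + (1/16)*(-¼)*(-⅓)*3) + 390 = (2683 + 1/64) + 390 = 171713/64 + 390 = 196673/64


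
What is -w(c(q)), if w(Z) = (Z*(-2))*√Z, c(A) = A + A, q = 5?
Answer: 20*√10 ≈ 63.246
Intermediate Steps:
c(A) = 2*A
w(Z) = -2*Z^(3/2) (w(Z) = (-2*Z)*√Z = -2*Z^(3/2))
-w(c(q)) = -(-2)*(2*5)^(3/2) = -(-2)*10^(3/2) = -(-2)*10*√10 = -(-20)*√10 = 20*√10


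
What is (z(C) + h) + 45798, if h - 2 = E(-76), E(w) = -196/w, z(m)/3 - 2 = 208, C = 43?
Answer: 882219/19 ≈ 46433.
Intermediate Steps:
z(m) = 630 (z(m) = 6 + 3*208 = 6 + 624 = 630)
h = 87/19 (h = 2 - 196/(-76) = 2 - 196*(-1/76) = 2 + 49/19 = 87/19 ≈ 4.5789)
(z(C) + h) + 45798 = (630 + 87/19) + 45798 = 12057/19 + 45798 = 882219/19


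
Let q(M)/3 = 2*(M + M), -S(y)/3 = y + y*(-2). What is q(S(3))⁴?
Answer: 136048896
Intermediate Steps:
S(y) = 3*y (S(y) = -3*(y + y*(-2)) = -3*(y - 2*y) = -(-3)*y = 3*y)
q(M) = 12*M (q(M) = 3*(2*(M + M)) = 3*(2*(2*M)) = 3*(4*M) = 12*M)
q(S(3))⁴ = (12*(3*3))⁴ = (12*9)⁴ = 108⁴ = 136048896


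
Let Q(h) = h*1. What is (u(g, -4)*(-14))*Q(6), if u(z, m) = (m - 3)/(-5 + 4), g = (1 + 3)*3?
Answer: -588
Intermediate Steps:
g = 12 (g = 4*3 = 12)
u(z, m) = 3 - m (u(z, m) = (-3 + m)/(-1) = (-3 + m)*(-1) = 3 - m)
Q(h) = h
(u(g, -4)*(-14))*Q(6) = ((3 - 1*(-4))*(-14))*6 = ((3 + 4)*(-14))*6 = (7*(-14))*6 = -98*6 = -588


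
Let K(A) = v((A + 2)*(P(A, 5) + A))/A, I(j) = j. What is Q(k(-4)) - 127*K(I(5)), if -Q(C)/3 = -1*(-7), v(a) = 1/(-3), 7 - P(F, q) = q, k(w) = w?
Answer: -188/15 ≈ -12.533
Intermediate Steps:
P(F, q) = 7 - q
v(a) = -1/3
Q(C) = -21 (Q(C) = -(-3)*(-7) = -3*7 = -21)
K(A) = -1/(3*A)
Q(k(-4)) - 127*K(I(5)) = -21 - (-127)/(3*5) = -21 - 127*(-1/15) = -21 + 127/15 = -188/15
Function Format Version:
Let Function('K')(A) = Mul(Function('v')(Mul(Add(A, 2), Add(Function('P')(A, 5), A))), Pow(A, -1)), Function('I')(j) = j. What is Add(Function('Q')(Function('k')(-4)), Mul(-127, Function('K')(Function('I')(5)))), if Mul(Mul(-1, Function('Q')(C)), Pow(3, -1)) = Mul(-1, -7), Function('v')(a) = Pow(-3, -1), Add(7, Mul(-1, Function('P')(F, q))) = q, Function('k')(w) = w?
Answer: Rational(-188, 15) ≈ -12.533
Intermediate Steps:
Function('P')(F, q) = Add(7, Mul(-1, q))
Function('v')(a) = Rational(-1, 3)
Function('Q')(C) = -21 (Function('Q')(C) = Mul(-3, Mul(-1, -7)) = Mul(-3, 7) = -21)
Function('K')(A) = Mul(Rational(-1, 3), Pow(A, -1))
Add(Function('Q')(Function('k')(-4)), Mul(-127, Function('K')(Function('I')(5)))) = Add(-21, Mul(-127, Mul(Rational(-1, 3), Pow(5, -1)))) = Add(-21, Mul(-127, Mul(Rational(-1, 3), Rational(1, 5)))) = Add(-21, Mul(-127, Rational(-1, 15))) = Add(-21, Rational(127, 15)) = Rational(-188, 15)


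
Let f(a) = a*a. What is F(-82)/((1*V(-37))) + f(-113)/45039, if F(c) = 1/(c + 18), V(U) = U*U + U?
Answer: 362828891/1279828224 ≈ 0.28350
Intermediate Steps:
V(U) = U + U² (V(U) = U² + U = U + U²)
f(a) = a²
F(c) = 1/(18 + c)
F(-82)/((1*V(-37))) + f(-113)/45039 = 1/((18 - 82)*((1*(-37*(1 - 37))))) + (-113)²/45039 = 1/((-64)*((1*(-37*(-36))))) + 12769*(1/45039) = -1/(64*(1*1332)) + 12769/45039 = -1/64/1332 + 12769/45039 = -1/64*1/1332 + 12769/45039 = -1/85248 + 12769/45039 = 362828891/1279828224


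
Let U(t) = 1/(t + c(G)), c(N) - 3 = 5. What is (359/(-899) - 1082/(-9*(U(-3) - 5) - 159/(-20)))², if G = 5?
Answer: 408841311649/880130889 ≈ 464.52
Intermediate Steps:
c(N) = 8 (c(N) = 3 + 5 = 8)
U(t) = 1/(8 + t) (U(t) = 1/(t + 8) = 1/(8 + t))
(359/(-899) - 1082/(-9*(U(-3) - 5) - 159/(-20)))² = (359/(-899) - 1082/(-9*(1/(8 - 3) - 5) - 159/(-20)))² = (359*(-1/899) - 1082/(-9*(1/5 - 5) - 159*(-1/20)))² = (-359/899 - 1082/(-9*(⅕ - 5) + 159/20))² = (-359/899 - 1082/(-9*(-24/5) + 159/20))² = (-359/899 - 1082/(216/5 + 159/20))² = (-359/899 - 1082/1023/20)² = (-359/899 - 1082*20/1023)² = (-359/899 - 21640/1023)² = (-639407/29667)² = 408841311649/880130889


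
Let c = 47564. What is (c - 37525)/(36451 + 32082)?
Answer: 10039/68533 ≈ 0.14648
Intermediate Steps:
(c - 37525)/(36451 + 32082) = (47564 - 37525)/(36451 + 32082) = 10039/68533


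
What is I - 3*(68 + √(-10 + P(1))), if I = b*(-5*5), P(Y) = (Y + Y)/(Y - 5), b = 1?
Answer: -229 - 3*I*√42/2 ≈ -229.0 - 9.7211*I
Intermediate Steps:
P(Y) = 2*Y/(-5 + Y) (P(Y) = (2*Y)/(-5 + Y) = 2*Y/(-5 + Y))
I = -25 (I = 1*(-5*5) = 1*(-25) = -25)
I - 3*(68 + √(-10 + P(1))) = -25 - 3*(68 + √(-10 + 2*1/(-5 + 1))) = -25 - 3*(68 + √(-10 + 2*1/(-4))) = -25 - 3*(68 + √(-10 + 2*1*(-¼))) = -25 - 3*(68 + √(-10 - ½)) = -25 - 3*(68 + √(-21/2)) = -25 - 3*(68 + I*√42/2) = -25 + (-204 - 3*I*√42/2) = -229 - 3*I*√42/2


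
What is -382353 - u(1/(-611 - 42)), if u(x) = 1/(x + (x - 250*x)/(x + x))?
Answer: -62170214141/162599 ≈ -3.8235e+5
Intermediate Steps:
u(x) = 1/(-249/2 + x) (u(x) = 1/(x + (-249*x)/((2*x))) = 1/(x + (-249*x)*(1/(2*x))) = 1/(x - 249/2) = 1/(-249/2 + x))
-382353 - u(1/(-611 - 42)) = -382353 - 2/(-249 + 2/(-611 - 42)) = -382353 - 2/(-249 + 2/(-653)) = -382353 - 2/(-249 + 2*(-1/653)) = -382353 - 2/(-249 - 2/653) = -382353 - 2/(-162599/653) = -382353 - 2*(-653)/162599 = -382353 - 1*(-1306/162599) = -382353 + 1306/162599 = -62170214141/162599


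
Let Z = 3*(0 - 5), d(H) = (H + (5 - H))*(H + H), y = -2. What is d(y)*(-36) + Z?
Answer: 705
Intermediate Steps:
d(H) = 10*H (d(H) = 5*(2*H) = 10*H)
Z = -15 (Z = 3*(-5) = -15)
d(y)*(-36) + Z = (10*(-2))*(-36) - 15 = -20*(-36) - 15 = 720 - 15 = 705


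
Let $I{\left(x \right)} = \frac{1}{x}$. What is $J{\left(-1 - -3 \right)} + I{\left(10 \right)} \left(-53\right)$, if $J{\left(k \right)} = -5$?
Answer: $- \frac{103}{10} \approx -10.3$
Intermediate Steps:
$J{\left(-1 - -3 \right)} + I{\left(10 \right)} \left(-53\right) = -5 + \frac{1}{10} \left(-53\right) = -5 - \frac{53}{10} = - \frac{103}{10}$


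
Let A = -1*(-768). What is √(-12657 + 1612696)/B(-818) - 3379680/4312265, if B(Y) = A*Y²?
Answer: -675936/862453 + √1600039/513887232 ≈ -0.78373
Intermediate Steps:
A = 768
B(Y) = 768*Y²
√(-12657 + 1612696)/B(-818) - 3379680/4312265 = √(-12657 + 1612696)/((768*(-818)²)) - 3379680/4312265 = √1600039/((768*669124)) - 3379680*1/4312265 = √1600039/513887232 - 675936/862453 = -675936/862453 + √1600039/513887232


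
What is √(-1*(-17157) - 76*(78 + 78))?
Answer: 3*√589 ≈ 72.808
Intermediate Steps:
√(-1*(-17157) - 76*(78 + 78)) = √(17157 - 76*156) = √(17157 - 11856) = √5301 = 3*√589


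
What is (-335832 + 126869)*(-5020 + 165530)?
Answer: -33540651130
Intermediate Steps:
(-335832 + 126869)*(-5020 + 165530) = -208963*160510 = -33540651130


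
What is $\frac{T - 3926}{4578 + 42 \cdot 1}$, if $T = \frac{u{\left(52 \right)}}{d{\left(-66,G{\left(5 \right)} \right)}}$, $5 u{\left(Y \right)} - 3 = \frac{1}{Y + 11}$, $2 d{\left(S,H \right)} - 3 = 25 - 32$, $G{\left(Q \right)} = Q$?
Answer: $- \frac{22487}{26460} \approx -0.84985$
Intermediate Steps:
$d{\left(S,H \right)} = -2$ ($d{\left(S,H \right)} = \frac{3}{2} + \frac{25 - 32}{2} = \frac{3}{2} + \frac{1}{2} \left(-7\right) = \frac{3}{2} - \frac{7}{2} = -2$)
$u{\left(Y \right)} = \frac{3}{5} + \frac{1}{5 \left(11 + Y\right)}$ ($u{\left(Y \right)} = \frac{3}{5} + \frac{1}{5 \left(Y + 11\right)} = \frac{3}{5} + \frac{1}{5 \left(11 + Y\right)}$)
$T = - \frac{19}{63}$ ($T = \frac{\frac{1}{5} \frac{1}{11 + 52} \left(34 + 3 \cdot 52\right)}{-2} = \frac{34 + 156}{5 \cdot 63} \left(- \frac{1}{2}\right) = \frac{1}{5} \cdot \frac{1}{63} \cdot 190 \left(- \frac{1}{2}\right) = \frac{38}{63} \left(- \frac{1}{2}\right) = - \frac{19}{63} \approx -0.30159$)
$\frac{T - 3926}{4578 + 42 \cdot 1} = \frac{- \frac{19}{63} - 3926}{4578 + 42 \cdot 1} = - \frac{247357}{63 \left(4578 + 42\right)} = - \frac{247357}{63 \cdot 4620} = \left(- \frac{247357}{63}\right) \frac{1}{4620} = - \frac{22487}{26460}$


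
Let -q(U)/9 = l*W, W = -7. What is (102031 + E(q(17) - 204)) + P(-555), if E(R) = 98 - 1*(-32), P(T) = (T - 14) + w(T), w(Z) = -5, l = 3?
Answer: 101587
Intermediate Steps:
P(T) = -19 + T (P(T) = (T - 14) - 5 = (-14 + T) - 5 = -19 + T)
q(U) = 189 (q(U) = -27*(-7) = -9*(-21) = 189)
E(R) = 130 (E(R) = 98 + 32 = 130)
(102031 + E(q(17) - 204)) + P(-555) = (102031 + 130) + (-19 - 555) = 102161 - 574 = 101587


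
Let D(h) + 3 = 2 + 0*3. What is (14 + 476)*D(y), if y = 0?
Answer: -490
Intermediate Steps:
D(h) = -1 (D(h) = -3 + (2 + 0*3) = -3 + (2 + 0) = -3 + 2 = -1)
(14 + 476)*D(y) = (14 + 476)*(-1) = 490*(-1) = -490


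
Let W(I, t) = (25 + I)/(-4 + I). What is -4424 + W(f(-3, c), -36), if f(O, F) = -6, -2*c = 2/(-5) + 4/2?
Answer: -44259/10 ≈ -4425.9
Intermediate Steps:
c = -⅘ (c = -(2/(-5) + 4/2)/2 = -(2*(-⅕) + 4*(½))/2 = -(-⅖ + 2)/2 = -½*8/5 = -⅘ ≈ -0.80000)
W(I, t) = (25 + I)/(-4 + I)
-4424 + W(f(-3, c), -36) = -4424 + (25 - 6)/(-4 - 6) = -4424 + 19/(-10) = -4424 - ⅒*19 = -4424 - 19/10 = -44259/10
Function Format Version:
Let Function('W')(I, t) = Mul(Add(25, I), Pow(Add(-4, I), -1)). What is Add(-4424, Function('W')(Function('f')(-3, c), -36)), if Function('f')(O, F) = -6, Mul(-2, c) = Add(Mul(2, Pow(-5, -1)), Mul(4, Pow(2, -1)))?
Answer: Rational(-44259, 10) ≈ -4425.9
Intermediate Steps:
c = Rational(-4, 5) (c = Mul(Rational(-1, 2), Add(Mul(2, Pow(-5, -1)), Mul(4, Pow(2, -1)))) = Mul(Rational(-1, 2), Add(Mul(2, Rational(-1, 5)), Mul(4, Rational(1, 2)))) = Mul(Rational(-1, 2), Add(Rational(-2, 5), 2)) = Mul(Rational(-1, 2), Rational(8, 5)) = Rational(-4, 5) ≈ -0.80000)
Function('W')(I, t) = Mul(Pow(Add(-4, I), -1), Add(25, I))
Add(-4424, Function('W')(Function('f')(-3, c), -36)) = Add(-4424, Mul(Pow(Add(-4, -6), -1), Add(25, -6))) = Add(-4424, Mul(Pow(-10, -1), 19)) = Add(-4424, Mul(Rational(-1, 10), 19)) = Add(-4424, Rational(-19, 10)) = Rational(-44259, 10)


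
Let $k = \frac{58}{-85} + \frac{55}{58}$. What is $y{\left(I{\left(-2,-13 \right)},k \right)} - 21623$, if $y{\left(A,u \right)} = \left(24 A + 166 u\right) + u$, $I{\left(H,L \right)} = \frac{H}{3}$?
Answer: $- \frac{106461333}{4930} \approx -21595.0$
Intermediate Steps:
$I{\left(H,L \right)} = \frac{H}{3}$ ($I{\left(H,L \right)} = H \frac{1}{3} = \frac{H}{3}$)
$k = \frac{1311}{4930}$ ($k = 58 \left(- \frac{1}{85}\right) + 55 \cdot \frac{1}{58} = - \frac{58}{85} + \frac{55}{58} = \frac{1311}{4930} \approx 0.26592$)
$y{\left(A,u \right)} = 24 A + 167 u$
$y{\left(I{\left(-2,-13 \right)},k \right)} - 21623 = \left(24 \cdot \frac{1}{3} \left(-2\right) + 167 \cdot \frac{1311}{4930}\right) - 21623 = \left(24 \left(- \frac{2}{3}\right) + \frac{218937}{4930}\right) - 21623 = \left(-16 + \frac{218937}{4930}\right) - 21623 = \frac{140057}{4930} - 21623 = - \frac{106461333}{4930}$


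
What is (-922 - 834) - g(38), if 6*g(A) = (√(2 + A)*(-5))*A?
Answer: -1756 + 190*√10/3 ≈ -1555.7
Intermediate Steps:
g(A) = -5*A*√(2 + A)/6 (g(A) = ((√(2 + A)*(-5))*A)/6 = ((-5*√(2 + A))*A)/6 = (-5*A*√(2 + A))/6 = -5*A*√(2 + A)/6)
(-922 - 834) - g(38) = (-922 - 834) - (-5)*38*√(2 + 38)/6 = -1756 - (-5)*38*√40/6 = -1756 - (-5)*38*2*√10/6 = -1756 - (-190)*√10/3 = -1756 + 190*√10/3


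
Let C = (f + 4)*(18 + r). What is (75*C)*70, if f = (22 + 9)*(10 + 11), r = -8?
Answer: 34387500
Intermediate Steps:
f = 651 (f = 31*21 = 651)
C = 6550 (C = (651 + 4)*(18 - 8) = 655*10 = 6550)
(75*C)*70 = (75*6550)*70 = 491250*70 = 34387500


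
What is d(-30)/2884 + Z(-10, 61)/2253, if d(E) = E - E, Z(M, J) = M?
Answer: -10/2253 ≈ -0.0044385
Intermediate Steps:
d(E) = 0
d(-30)/2884 + Z(-10, 61)/2253 = 0/2884 - 10/2253 = 0*(1/2884) - 10*1/2253 = 0 - 10/2253 = -10/2253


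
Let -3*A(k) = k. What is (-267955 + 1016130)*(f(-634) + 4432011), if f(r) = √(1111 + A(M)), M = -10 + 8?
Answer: 3315919829925 + 748175*√10005/3 ≈ 3.3159e+12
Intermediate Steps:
M = -2
A(k) = -k/3
f(r) = √10005/3 (f(r) = √(1111 - ⅓*(-2)) = √(1111 + ⅔) = √(3335/3) = √10005/3)
(-267955 + 1016130)*(f(-634) + 4432011) = (-267955 + 1016130)*(√10005/3 + 4432011) = 748175*(4432011 + √10005/3) = 3315919829925 + 748175*√10005/3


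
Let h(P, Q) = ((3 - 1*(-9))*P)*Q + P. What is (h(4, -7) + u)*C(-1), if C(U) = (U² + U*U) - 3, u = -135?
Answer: 467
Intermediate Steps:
C(U) = -3 + 2*U² (C(U) = (U² + U²) - 3 = 2*U² - 3 = -3 + 2*U²)
h(P, Q) = P + 12*P*Q (h(P, Q) = ((3 + 9)*P)*Q + P = (12*P)*Q + P = 12*P*Q + P = P + 12*P*Q)
(h(4, -7) + u)*C(-1) = (4*(1 + 12*(-7)) - 135)*(-3 + 2*(-1)²) = (4*(1 - 84) - 135)*(-3 + 2*1) = (4*(-83) - 135)*(-3 + 2) = (-332 - 135)*(-1) = -467*(-1) = 467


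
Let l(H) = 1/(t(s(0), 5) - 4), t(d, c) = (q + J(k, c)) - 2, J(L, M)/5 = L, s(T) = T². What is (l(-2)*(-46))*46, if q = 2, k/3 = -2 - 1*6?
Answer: 529/31 ≈ 17.065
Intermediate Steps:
k = -24 (k = 3*(-2 - 1*6) = 3*(-2 - 6) = 3*(-8) = -24)
J(L, M) = 5*L
t(d, c) = -120 (t(d, c) = (2 + 5*(-24)) - 2 = (2 - 120) - 2 = -118 - 2 = -120)
l(H) = -1/124 (l(H) = 1/(-120 - 4) = 1/(-124) = -1/124)
(l(-2)*(-46))*46 = -1/124*(-46)*46 = (23/62)*46 = 529/31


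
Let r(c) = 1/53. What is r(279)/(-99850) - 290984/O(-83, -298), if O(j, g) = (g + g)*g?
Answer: -192487756851/117488802050 ≈ -1.6383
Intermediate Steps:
r(c) = 1/53
O(j, g) = 2*g**2 (O(j, g) = (2*g)*g = 2*g**2)
r(279)/(-99850) - 290984/O(-83, -298) = (1/53)/(-99850) - 290984/(2*(-298)**2) = (1/53)*(-1/99850) - 290984/(2*88804) = -1/5292050 - 290984/177608 = -1/5292050 - 290984*1/177608 = -1/5292050 - 36373/22201 = -192487756851/117488802050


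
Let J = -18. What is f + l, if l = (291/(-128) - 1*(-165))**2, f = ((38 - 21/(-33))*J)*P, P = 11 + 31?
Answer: -491859549/180224 ≈ -2729.2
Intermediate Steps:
P = 42
f = -321300/11 (f = ((38 - 21/(-33))*(-18))*42 = ((38 - 21*(-1)/33)*(-18))*42 = ((38 - 1*(-7/11))*(-18))*42 = ((38 + 7/11)*(-18))*42 = ((425/11)*(-18))*42 = -7650/11*42 = -321300/11 ≈ -29209.)
l = 433847241/16384 (l = (291*(-1/128) + 165)**2 = (-291/128 + 165)**2 = (20829/128)**2 = 433847241/16384 ≈ 26480.)
f + l = -321300/11 + 433847241/16384 = -491859549/180224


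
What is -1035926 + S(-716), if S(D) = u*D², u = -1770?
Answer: -908437046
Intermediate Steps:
S(D) = -1770*D²
-1035926 + S(-716) = -1035926 - 1770*(-716)² = -1035926 - 1770*512656 = -1035926 - 907401120 = -908437046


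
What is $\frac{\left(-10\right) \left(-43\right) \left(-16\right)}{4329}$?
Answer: $- \frac{6880}{4329} \approx -1.5893$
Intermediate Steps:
$\frac{\left(-10\right) \left(-43\right) \left(-16\right)}{4329} = 430 \left(-16\right) \frac{1}{4329} = \left(-6880\right) \frac{1}{4329} = - \frac{6880}{4329}$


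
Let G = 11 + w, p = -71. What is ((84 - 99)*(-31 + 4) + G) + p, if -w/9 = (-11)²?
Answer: -744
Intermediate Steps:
w = -1089 (w = -9*(-11)² = -9*121 = -1089)
G = -1078 (G = 11 - 1089 = -1078)
((84 - 99)*(-31 + 4) + G) + p = ((84 - 99)*(-31 + 4) - 1078) - 71 = (-15*(-27) - 1078) - 71 = (405 - 1078) - 71 = -673 - 71 = -744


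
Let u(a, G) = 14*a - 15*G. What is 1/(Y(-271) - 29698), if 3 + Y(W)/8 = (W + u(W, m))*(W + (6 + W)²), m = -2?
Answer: -1/2258144842 ≈ -4.4284e-10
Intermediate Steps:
u(a, G) = -15*G + 14*a
Y(W) = -24 + 8*(30 + 15*W)*(W + (6 + W)²) (Y(W) = -24 + 8*((W + (-15*(-2) + 14*W))*(W + (6 + W)²)) = -24 + 8*((W + (30 + 14*W))*(W + (6 + W)²)) = -24 + 8*((30 + 15*W)*(W + (6 + W)²)) = -24 + 8*(30 + 15*W)*(W + (6 + W)²))
1/(Y(-271) - 29698) = 1/((8616 + 120*(-271)³ + 1800*(-271)² + 7440*(-271)) - 29698) = 1/((8616 + 120*(-19902511) + 1800*73441 - 2016240) - 29698) = 1/((8616 - 2388301320 + 132193800 - 2016240) - 29698) = 1/(-2258115144 - 29698) = 1/(-2258144842) = -1/2258144842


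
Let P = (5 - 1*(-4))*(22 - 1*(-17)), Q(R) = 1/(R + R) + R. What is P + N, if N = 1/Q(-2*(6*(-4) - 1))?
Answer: 1755451/5001 ≈ 351.02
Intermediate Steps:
Q(R) = R + 1/(2*R) (Q(R) = 1/(2*R) + R = R + 1/(2*R))
P = 351 (P = (5 + 4)*(22 + 17) = 9*39 = 351)
N = 100/5001 (N = 1/(-2*(6*(-4) - 1) + 1/(2*((-2*(6*(-4) - 1))))) = 1/(-2*(-24 - 1) + 1/(2*((-2*(-24 - 1))))) = 1/(-2*(-25) + 1/(2*((-2*(-25))))) = 1/(50 + (1/2)/50) = 1/(50 + (1/2)*(1/50)) = 1/(50 + 1/100) = 1/(5001/100) = 100/5001 ≈ 0.019996)
P + N = 351 + 100/5001 = 1755451/5001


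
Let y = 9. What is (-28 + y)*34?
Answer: -646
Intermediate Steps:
(-28 + y)*34 = (-28 + 9)*34 = -19*34 = -646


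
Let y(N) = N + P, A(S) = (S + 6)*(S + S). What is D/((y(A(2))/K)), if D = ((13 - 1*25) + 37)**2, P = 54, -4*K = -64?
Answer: 5000/43 ≈ 116.28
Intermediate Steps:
K = 16 (K = -1/4*(-64) = 16)
D = 625 (D = ((13 - 25) + 37)**2 = (-12 + 37)**2 = 25**2 = 625)
A(S) = 2*S*(6 + S) (A(S) = (6 + S)*(2*S) = 2*S*(6 + S))
y(N) = 54 + N (y(N) = N + 54 = 54 + N)
D/((y(A(2))/K)) = 625/(((54 + 2*2*(6 + 2))/16)) = 625/(((54 + 2*2*8)*(1/16))) = 625/(((54 + 32)*(1/16))) = 625/((86*(1/16))) = 625/(43/8) = 625*(8/43) = 5000/43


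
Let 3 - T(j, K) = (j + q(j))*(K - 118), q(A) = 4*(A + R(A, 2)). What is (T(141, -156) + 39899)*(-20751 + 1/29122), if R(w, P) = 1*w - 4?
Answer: -115793166711052/14561 ≈ -7.9523e+9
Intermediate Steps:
R(w, P) = -4 + w (R(w, P) = w - 4 = -4 + w)
q(A) = -16 + 8*A (q(A) = 4*(A + (-4 + A)) = 4*(-4 + 2*A) = -16 + 8*A)
T(j, K) = 3 - (-118 + K)*(-16 + 9*j) (T(j, K) = 3 - (j + (-16 + 8*j))*(K - 118) = 3 - (-16 + 9*j)*(-118 + K) = 3 - (-118 + K)*(-16 + 9*j))
(T(141, -156) + 39899)*(-20751 + 1/29122) = ((-1885 + 16*(-156) + 1062*141 - 9*(-156)*141) + 39899)*(-20751 + 1/29122) = ((-1885 - 2496 + 149742 + 197964) + 39899)*(-20751 + 1/29122) = (343325 + 39899)*(-604310621/29122) = 383224*(-604310621/29122) = -115793166711052/14561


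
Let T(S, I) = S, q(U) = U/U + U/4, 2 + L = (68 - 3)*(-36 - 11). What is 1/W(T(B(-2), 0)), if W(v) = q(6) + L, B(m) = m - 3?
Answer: -2/6109 ≈ -0.00032739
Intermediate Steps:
L = -3057 (L = -2 + (68 - 3)*(-36 - 11) = -2 + 65*(-47) = -2 - 3055 = -3057)
B(m) = -3 + m
q(U) = 1 + U/4 (q(U) = 1 + U*(1/4) = 1 + U/4)
W(v) = -6109/2 (W(v) = (1 + (1/4)*6) - 3057 = (1 + 3/2) - 3057 = 5/2 - 3057 = -6109/2)
1/W(T(B(-2), 0)) = 1/(-6109/2) = -2/6109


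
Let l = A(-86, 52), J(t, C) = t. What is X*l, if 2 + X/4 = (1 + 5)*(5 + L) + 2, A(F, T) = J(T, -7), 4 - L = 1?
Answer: 9984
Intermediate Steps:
L = 3 (L = 4 - 1*1 = 4 - 1 = 3)
A(F, T) = T
l = 52
X = 192 (X = -8 + 4*((1 + 5)*(5 + 3) + 2) = -8 + 4*(6*8 + 2) = -8 + 4*(48 + 2) = -8 + 4*50 = -8 + 200 = 192)
X*l = 192*52 = 9984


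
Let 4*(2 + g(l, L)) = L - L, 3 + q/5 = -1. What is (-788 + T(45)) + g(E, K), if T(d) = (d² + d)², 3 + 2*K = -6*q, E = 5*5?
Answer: 4284110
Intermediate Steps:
E = 25
q = -20 (q = -15 + 5*(-1) = -15 - 5 = -20)
K = 117/2 (K = -3/2 + (-6*(-20))/2 = -3/2 + (½)*120 = -3/2 + 60 = 117/2 ≈ 58.500)
g(l, L) = -2 (g(l, L) = -2 + (L - L)/4 = -2 + (¼)*0 = -2 + 0 = -2)
T(d) = (d + d²)²
(-788 + T(45)) + g(E, K) = (-788 + 45²*(1 + 45)²) - 2 = (-788 + 2025*46²) - 2 = (-788 + 2025*2116) - 2 = (-788 + 4284900) - 2 = 4284112 - 2 = 4284110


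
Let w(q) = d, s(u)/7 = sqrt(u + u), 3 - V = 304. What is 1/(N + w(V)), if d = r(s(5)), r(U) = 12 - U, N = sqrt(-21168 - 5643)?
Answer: 1/(12 - 7*sqrt(10) + 9*I*sqrt(331)) ≈ -0.00037661 - 0.0060839*I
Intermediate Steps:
V = -301 (V = 3 - 1*304 = 3 - 304 = -301)
s(u) = 7*sqrt(2)*sqrt(u) (s(u) = 7*sqrt(u + u) = 7*sqrt(2*u) = 7*(sqrt(2)*sqrt(u)) = 7*sqrt(2)*sqrt(u))
N = 9*I*sqrt(331) (N = sqrt(-26811) = 9*I*sqrt(331) ≈ 163.74*I)
d = 12 - 7*sqrt(10) (d = 12 - 7*sqrt(2)*sqrt(5) = 12 - 7*sqrt(10) ≈ -10.136)
w(q) = 12 - 7*sqrt(10)
1/(N + w(V)) = 1/(9*I*sqrt(331) + (12 - 7*sqrt(10))) = 1/(12 - 7*sqrt(10) + 9*I*sqrt(331))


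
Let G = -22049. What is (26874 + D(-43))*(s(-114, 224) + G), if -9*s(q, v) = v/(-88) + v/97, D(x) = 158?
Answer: -635961725160/1067 ≈ -5.9603e+8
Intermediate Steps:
s(q, v) = v/8536 (s(q, v) = -(v/(-88) + v/97)/9 = -(v*(-1/88) + v*(1/97))/9 = -(-v/88 + v/97)/9 = -(-1)*v/8536 = v/8536)
(26874 + D(-43))*(s(-114, 224) + G) = (26874 + 158)*((1/8536)*224 - 22049) = 27032*(28/1067 - 22049) = 27032*(-23526255/1067) = -635961725160/1067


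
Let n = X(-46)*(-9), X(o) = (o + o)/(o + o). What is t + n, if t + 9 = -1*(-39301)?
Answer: 39283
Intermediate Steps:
X(o) = 1 (X(o) = (2*o)/((2*o)) = (2*o)*(1/(2*o)) = 1)
n = -9 (n = 1*(-9) = -9)
t = 39292 (t = -9 - 1*(-39301) = -9 + 39301 = 39292)
t + n = 39292 - 9 = 39283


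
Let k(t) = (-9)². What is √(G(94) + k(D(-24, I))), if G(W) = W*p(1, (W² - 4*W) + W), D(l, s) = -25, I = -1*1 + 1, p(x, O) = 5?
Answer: √551 ≈ 23.473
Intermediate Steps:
I = 0 (I = -1 + 1 = 0)
k(t) = 81
G(W) = 5*W (G(W) = W*5 = 5*W)
√(G(94) + k(D(-24, I))) = √(5*94 + 81) = √(470 + 81) = √551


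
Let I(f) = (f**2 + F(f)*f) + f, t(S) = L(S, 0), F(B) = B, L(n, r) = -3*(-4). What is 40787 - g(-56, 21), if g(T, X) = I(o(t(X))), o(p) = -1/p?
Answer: 2936669/72 ≈ 40787.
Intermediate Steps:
L(n, r) = 12
t(S) = 12
I(f) = f + 2*f**2 (I(f) = (f**2 + f*f) + f = (f**2 + f**2) + f = 2*f**2 + f = f + 2*f**2)
g(T, X) = -5/72 (g(T, X) = (-1/12)*(1 + 2*(-1/12)) = (-1*1/12)*(1 + 2*(-1*1/12)) = -(1 + 2*(-1/12))/12 = -(1 - 1/6)/12 = -1/12*5/6 = -5/72)
40787 - g(-56, 21) = 40787 - 1*(-5/72) = 40787 + 5/72 = 2936669/72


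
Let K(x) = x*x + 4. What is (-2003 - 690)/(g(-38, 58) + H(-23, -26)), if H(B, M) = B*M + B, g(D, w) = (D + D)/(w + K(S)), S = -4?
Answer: -105027/22387 ≈ -4.6914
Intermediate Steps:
K(x) = 4 + x² (K(x) = x² + 4 = 4 + x²)
g(D, w) = 2*D/(20 + w) (g(D, w) = (D + D)/(w + (4 + (-4)²)) = (2*D)/(w + (4 + 16)) = (2*D)/(w + 20) = (2*D)/(20 + w) = 2*D/(20 + w))
H(B, M) = B + B*M
(-2003 - 690)/(g(-38, 58) + H(-23, -26)) = (-2003 - 690)/(2*(-38)/(20 + 58) - 23*(1 - 26)) = -2693/(2*(-38)/78 - 23*(-25)) = -2693/(2*(-38)*(1/78) + 575) = -2693/(-38/39 + 575) = -2693/22387/39 = -2693*39/22387 = -105027/22387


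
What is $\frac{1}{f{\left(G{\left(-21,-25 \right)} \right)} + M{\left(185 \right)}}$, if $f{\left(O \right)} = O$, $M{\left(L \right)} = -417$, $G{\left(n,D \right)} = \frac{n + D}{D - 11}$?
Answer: $- \frac{18}{7483} \approx -0.0024055$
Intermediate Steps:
$G{\left(n,D \right)} = \frac{D + n}{-11 + D}$
$\frac{1}{f{\left(G{\left(-21,-25 \right)} \right)} + M{\left(185 \right)}} = \frac{1}{\frac{-25 - 21}{-11 - 25} - 417} = \frac{1}{\frac{1}{-36} \left(-46\right) - 417} = \frac{1}{\left(- \frac{1}{36}\right) \left(-46\right) - 417} = \frac{1}{\frac{23}{18} - 417} = \frac{1}{- \frac{7483}{18}} = - \frac{18}{7483}$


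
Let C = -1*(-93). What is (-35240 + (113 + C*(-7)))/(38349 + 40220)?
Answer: -35778/78569 ≈ -0.45537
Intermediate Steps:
C = 93
(-35240 + (113 + C*(-7)))/(38349 + 40220) = (-35240 + (113 + 93*(-7)))/(38349 + 40220) = (-35240 + (113 - 651))/78569 = (-35240 - 538)*(1/78569) = -35778*1/78569 = -35778/78569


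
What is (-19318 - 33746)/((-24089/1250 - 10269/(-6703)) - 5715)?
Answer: 444609990000/48033188567 ≈ 9.2563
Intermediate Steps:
(-19318 - 33746)/((-24089/1250 - 10269/(-6703)) - 5715) = -53064/((-24089*1/1250 - 10269*(-1/6703)) - 5715) = -53064/((-24089/1250 + 10269/6703) - 5715) = -53064/(-148632317/8378750 - 5715) = -53064/(-48033188567/8378750) = -53064*(-8378750/48033188567) = 444609990000/48033188567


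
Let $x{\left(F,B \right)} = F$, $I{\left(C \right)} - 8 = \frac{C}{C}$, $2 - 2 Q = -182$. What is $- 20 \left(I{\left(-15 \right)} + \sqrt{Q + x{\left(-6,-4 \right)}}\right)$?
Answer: $-180 - 20 \sqrt{86} \approx -365.47$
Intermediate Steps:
$Q = 92$ ($Q = 1 - -91 = 1 + 91 = 92$)
$I{\left(C \right)} = 9$ ($I{\left(C \right)} = 8 + \frac{C}{C} = 8 + 1 = 9$)
$- 20 \left(I{\left(-15 \right)} + \sqrt{Q + x{\left(-6,-4 \right)}}\right) = - 20 \left(9 + \sqrt{92 - 6}\right) = - 20 \left(9 + \sqrt{86}\right) = -180 - 20 \sqrt{86}$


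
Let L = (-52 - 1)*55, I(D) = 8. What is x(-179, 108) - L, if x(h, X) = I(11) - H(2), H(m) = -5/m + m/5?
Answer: 29251/10 ≈ 2925.1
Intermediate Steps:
H(m) = -5/m + m/5 (H(m) = -5/m + m*(⅕) = -5/m + m/5)
x(h, X) = 101/10 (x(h, X) = 8 - (-5/2 + (⅕)*2) = 8 - (-5*½ + ⅖) = 8 - (-5/2 + ⅖) = 8 - 1*(-21/10) = 8 + 21/10 = 101/10)
L = -2915 (L = -53*55 = -2915)
x(-179, 108) - L = 101/10 - 1*(-2915) = 101/10 + 2915 = 29251/10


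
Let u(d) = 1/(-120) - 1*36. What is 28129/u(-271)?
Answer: -3375480/4321 ≈ -781.18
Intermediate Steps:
u(d) = -4321/120 (u(d) = -1/120 - 36 = -4321/120)
28129/u(-271) = 28129/(-4321/120) = 28129*(-120/4321) = -3375480/4321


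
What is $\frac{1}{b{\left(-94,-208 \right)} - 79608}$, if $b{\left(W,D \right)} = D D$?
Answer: $- \frac{1}{36344} \approx -2.7515 \cdot 10^{-5}$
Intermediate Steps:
$b{\left(W,D \right)} = D^{2}$
$\frac{1}{b{\left(-94,-208 \right)} - 79608} = \frac{1}{\left(-208\right)^{2} - 79608} = \frac{1}{43264 - 79608} = \frac{1}{-36344} = - \frac{1}{36344}$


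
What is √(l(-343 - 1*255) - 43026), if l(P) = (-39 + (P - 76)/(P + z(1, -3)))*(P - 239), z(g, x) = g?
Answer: I*√448598337/199 ≈ 106.43*I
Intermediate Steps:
l(P) = (-239 + P)*(-39 + (-76 + P)/(1 + P)) (l(P) = (-39 + (P - 76)/(P + 1))*(P - 239) = (-39 + (-76 + P)/(1 + P))*(-239 + P) = (-239 + P)*(-39 + (-76 + P)/(1 + P)))
√(l(-343 - 1*255) - 43026) = √((27485 - 38*(-343 - 1*255)² + 8967*(-343 - 1*255))/(1 + (-343 - 1*255)) - 43026) = √((27485 - 38*(-343 - 255)² + 8967*(-343 - 255))/(1 + (-343 - 255)) - 43026) = √((27485 - 38*(-598)² + 8967*(-598))/(1 - 598) - 43026) = √((27485 - 38*357604 - 5362266)/(-597) - 43026) = √(-(27485 - 13588952 - 5362266)/597 - 43026) = √(-1/597*(-18923733) - 43026) = √(6307911/199 - 43026) = √(-2254263/199) = I*√448598337/199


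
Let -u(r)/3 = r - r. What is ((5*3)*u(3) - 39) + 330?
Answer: 291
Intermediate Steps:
u(r) = 0 (u(r) = -3*(r - r) = -3*0 = 0)
((5*3)*u(3) - 39) + 330 = ((5*3)*0 - 39) + 330 = (15*0 - 39) + 330 = (0 - 39) + 330 = -39 + 330 = 291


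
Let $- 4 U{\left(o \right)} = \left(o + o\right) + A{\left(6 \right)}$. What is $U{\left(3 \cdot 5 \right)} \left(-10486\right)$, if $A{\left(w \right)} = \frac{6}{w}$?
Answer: $\frac{162533}{2} \approx 81267.0$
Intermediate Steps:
$U{\left(o \right)} = - \frac{1}{4} - \frac{o}{2}$ ($U{\left(o \right)} = - \frac{\left(o + o\right) + \frac{6}{6}}{4} = - \frac{2 o + 6 \cdot \frac{1}{6}}{4} = - \frac{2 o + 1}{4} = - \frac{1 + 2 o}{4} = - \frac{1}{4} - \frac{o}{2}$)
$U{\left(3 \cdot 5 \right)} \left(-10486\right) = \left(- \frac{1}{4} - \frac{3 \cdot 5}{2}\right) \left(-10486\right) = \left(- \frac{1}{4} - \frac{15}{2}\right) \left(-10486\right) = \left(- \frac{31}{4}\right) \left(-10486\right) = \frac{162533}{2}$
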